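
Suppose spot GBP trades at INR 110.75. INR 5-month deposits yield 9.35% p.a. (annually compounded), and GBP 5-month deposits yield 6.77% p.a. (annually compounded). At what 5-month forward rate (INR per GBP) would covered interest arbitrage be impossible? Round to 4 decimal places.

T = 5/12 years.
Growth of 1 INR over T: (1 + 0.0935)^(5/12) = 1.037945367.
Growth of 1 GBP over T: (1 + 0.0677)^(5/12) = 1.027670408.
So F = 110.75 × 1.037945367 / 1.027670408 = 111.857312 (INR/GBP).

111.8573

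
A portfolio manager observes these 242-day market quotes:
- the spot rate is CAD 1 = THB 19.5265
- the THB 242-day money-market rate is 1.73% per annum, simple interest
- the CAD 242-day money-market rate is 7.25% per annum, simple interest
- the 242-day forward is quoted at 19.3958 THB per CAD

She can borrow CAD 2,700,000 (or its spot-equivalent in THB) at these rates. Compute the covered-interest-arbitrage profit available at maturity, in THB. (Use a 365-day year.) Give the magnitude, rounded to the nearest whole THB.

T = 242/365 years.
Invest the CAD and cover forward: 2,700,000 × 1.0480684932 × 19.3958 = THB 54,885,942.58.
Convert at spot and invest in THB: 2,700,000 × 19.5265 × 1.011470137 = THB 53,326,273.40.
The quoted forward overvalues CAD, so borrow THB, buy CAD at spot, deposit the CAD at 7.25%, and sell the proceeds forward at 19.3958.
Profit = 54,885,942.58 − 53,326,273.40 = THB 1,559,669.

THB 1,559,669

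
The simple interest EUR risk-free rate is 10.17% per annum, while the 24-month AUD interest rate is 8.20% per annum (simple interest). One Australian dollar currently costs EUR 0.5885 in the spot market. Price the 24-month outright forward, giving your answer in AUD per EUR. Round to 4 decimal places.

T = 2 years.
EUR growth factor: 1 + 0.1017×2 = 1.203400.
AUD growth factor: 1 + 0.0820×2 = 1.164000.
CIP: F = S · (grow EUR)/(grow AUD) = 0.5885 × 1.203400/1.164000 = 0.6084200 EUR per AUD.
Invert for AUD per EUR: 1 / 0.6084200 = 1.6436.

1.6436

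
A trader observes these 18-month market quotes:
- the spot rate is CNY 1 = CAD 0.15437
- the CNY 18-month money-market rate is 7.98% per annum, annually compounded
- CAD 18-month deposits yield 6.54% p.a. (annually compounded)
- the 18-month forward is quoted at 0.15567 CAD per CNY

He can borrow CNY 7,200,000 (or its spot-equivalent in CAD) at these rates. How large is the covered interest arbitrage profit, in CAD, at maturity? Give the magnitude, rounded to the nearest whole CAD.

T = 18/12 years.
Keep in CNY, deliver into the forward: 7,200,000·1.122057169·0.15567 = CAD 1,257,628.60.
Swap to CAD now, deposit: 7,200,000·0.15437·1.099686867 = CAD 1,222,262.36.
The quoted forward overvalues CNY, so borrow CAD, buy CNY at spot, deposit the CNY at 7.98%, and sell the proceeds forward at 0.15567.
The gap between the two covered legs is CAD 35,366.

CAD 35,366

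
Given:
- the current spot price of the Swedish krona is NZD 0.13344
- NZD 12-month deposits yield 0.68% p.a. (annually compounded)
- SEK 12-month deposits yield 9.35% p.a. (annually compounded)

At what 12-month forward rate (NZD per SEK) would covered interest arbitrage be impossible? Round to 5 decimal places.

T = 1 year.
Growth of 1 NZD over T: (1 + 0.0068)^1 = 1.006800.
SEK growth factor: (1 + 0.0935)^1 = 1.093500.
So F = 0.13344 × 1.006800 / 1.093500 = 0.1228600 (NZD/SEK).

0.12286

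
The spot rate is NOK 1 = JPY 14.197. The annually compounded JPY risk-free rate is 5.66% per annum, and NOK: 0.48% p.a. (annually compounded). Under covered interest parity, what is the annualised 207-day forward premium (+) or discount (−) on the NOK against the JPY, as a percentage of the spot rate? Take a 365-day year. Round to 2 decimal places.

+5.10%

T = 207/365 years.
No-arbitrage forward: 14.197 × 1.0317162 / 1.0027194 = 14.607551 JPY/NOK.
Annualised premium = (F − S)/S × (1/T) = (14.607551 − 14.197)/14.197 ÷ (207/365) = 5.10%.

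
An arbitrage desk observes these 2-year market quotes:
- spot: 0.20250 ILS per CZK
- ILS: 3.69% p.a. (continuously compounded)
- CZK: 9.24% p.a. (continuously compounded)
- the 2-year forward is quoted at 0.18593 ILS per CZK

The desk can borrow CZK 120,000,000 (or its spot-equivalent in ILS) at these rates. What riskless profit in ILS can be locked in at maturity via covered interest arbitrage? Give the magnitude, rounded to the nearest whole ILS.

T = 2 years.
Route A — deposit CZK, sell forward: 120,000,000 × 1.2029778205 × 0.18593 = ILS 26,840,359.94.
Route B — convert at spot, deposit ILS: 120,000,000 × 0.20250 × 1.0765914657 = ILS 26,161,172.62.
The quoted forward overvalues CZK, so borrow ILS, buy CZK at spot, deposit the CZK at 9.24%, and sell the proceeds forward at 0.18593.
Arbitrage profit = |26,840,359.94 − 26,161,172.62| = ILS 679,187.

ILS 679,187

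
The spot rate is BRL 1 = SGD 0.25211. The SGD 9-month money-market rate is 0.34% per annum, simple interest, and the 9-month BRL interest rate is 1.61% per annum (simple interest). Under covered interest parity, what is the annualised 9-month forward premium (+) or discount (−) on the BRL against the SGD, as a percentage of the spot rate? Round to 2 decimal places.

T = 9/12 years.
F = S · g_SGD/g_BRL = 0.25211 × 1.002550/1.012075 = 0.24973730.
(F − S)/S ÷ T = (0.24973730 − 0.25211)/0.25211/(9/12) = -0.012548 → -1.25%.

-1.25%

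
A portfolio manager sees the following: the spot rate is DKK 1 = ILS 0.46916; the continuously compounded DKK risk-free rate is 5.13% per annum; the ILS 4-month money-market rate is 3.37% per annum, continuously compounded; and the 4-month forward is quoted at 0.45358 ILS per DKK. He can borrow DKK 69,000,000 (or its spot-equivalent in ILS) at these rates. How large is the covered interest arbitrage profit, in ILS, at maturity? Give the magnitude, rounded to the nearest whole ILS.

T = 4/12 years.
Keep in DKK, deliver into the forward: 69,000,000·1.0172470419·0.45358 = ILS 31,836,801.02.
Swap to ILS now, deposit: 69,000,000·0.46916·1.0112966641 = ILS 32,737,736.06.
The quoted forward undervalues DKK, so borrow DKK, convert to ILS at spot, deposit the ILS at 3.37%, and buy DKK forward at 0.45358 to cover the loan.
Arbitrage profit = |31,836,801.02 − 32,737,736.06| = ILS 900,935.

ILS 900,935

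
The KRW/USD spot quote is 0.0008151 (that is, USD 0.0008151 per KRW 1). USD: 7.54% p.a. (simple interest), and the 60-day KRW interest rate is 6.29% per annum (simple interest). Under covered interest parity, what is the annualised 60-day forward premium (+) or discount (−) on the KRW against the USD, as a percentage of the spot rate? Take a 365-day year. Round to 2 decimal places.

+1.24%

T = 60/365 years.
F = S · g_USD/g_KRW = 0.0008151 × 1.0123945/1.0103397 = 0.0008167577.
Annualised premium = (F − S)/S × (1/T) = (0.0008167577 − 0.0008151)/0.0008151 ÷ (60/365) = 1.24%.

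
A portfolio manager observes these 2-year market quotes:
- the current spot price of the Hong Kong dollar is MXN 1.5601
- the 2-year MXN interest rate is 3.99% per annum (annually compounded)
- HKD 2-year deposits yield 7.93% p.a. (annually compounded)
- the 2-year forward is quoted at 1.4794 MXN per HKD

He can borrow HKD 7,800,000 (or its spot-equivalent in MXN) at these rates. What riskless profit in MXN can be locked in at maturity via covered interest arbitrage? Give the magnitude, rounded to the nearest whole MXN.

MXN 282,800

T = 2 years.
Invest the HKD and cover forward: 7,800,000 × 1.16488849 × 1.4794 = MXN 13,442,021.05.
Convert at spot and invest in MXN: 7,800,000 × 1.5601 × 1.08139201 = MXN 13,159,221.46.
The quoted forward overvalues HKD, so borrow MXN, buy HKD at spot, deposit the HKD at 7.93%, and sell the proceeds forward at 1.4794.
Profit = 13,442,021.05 − 13,159,221.46 = MXN 282,800.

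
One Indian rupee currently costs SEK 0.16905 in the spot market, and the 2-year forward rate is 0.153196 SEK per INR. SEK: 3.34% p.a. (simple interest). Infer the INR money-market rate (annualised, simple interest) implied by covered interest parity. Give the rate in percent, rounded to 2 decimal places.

T = 2 years.
F/S = 0.153196/0.16905 = 0.9062171 = (growth of SEK) / (growth of INR).
The SEK side grows by 1 + 0.0334×2 = 1.066800.
That pins the INR growth at 1.1772014.
(1.1772014 − 1)/T = 0.088601, i.e. 8.86%.

8.86%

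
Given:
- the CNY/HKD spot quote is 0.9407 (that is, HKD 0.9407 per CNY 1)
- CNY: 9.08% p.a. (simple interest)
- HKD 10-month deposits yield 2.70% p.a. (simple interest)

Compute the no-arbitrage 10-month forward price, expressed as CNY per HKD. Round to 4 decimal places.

T = 10/12 years.
HKD accumulates by 1 + 0.0270×10/12 = 1.022500.
Growth of 1 CNY over T: 1 + 0.0908×10/12 = 1.0756667.
Forward (HKD per CNY) = 0.9407 × 1.022500 / 1.0756667 = 0.8942043.
Quoted the other way: 1/0.8942043 = 1.1183 CNY per HKD.

1.1183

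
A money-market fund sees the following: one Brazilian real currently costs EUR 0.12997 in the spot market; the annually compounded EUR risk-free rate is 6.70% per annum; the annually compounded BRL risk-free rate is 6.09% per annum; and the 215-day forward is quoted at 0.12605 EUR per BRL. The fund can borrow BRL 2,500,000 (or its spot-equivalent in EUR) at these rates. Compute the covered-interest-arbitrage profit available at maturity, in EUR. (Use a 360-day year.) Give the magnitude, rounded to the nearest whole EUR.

T = 215/360 years.
Invest the BRL and cover forward: 2,500,000 × 1.03593702 × 0.12605 = EUR 326,449.65.
Convert at spot and invest in EUR: 2,500,000 × 0.12997 × 1.03949024 = EUR 337,756.37.
The quoted forward undervalues BRL, so borrow BRL, convert to EUR at spot, deposit the EUR at 6.70%, and buy BRL forward at 0.12605 to cover the loan.
The gap between the two covered legs is EUR 11,307.

EUR 11,307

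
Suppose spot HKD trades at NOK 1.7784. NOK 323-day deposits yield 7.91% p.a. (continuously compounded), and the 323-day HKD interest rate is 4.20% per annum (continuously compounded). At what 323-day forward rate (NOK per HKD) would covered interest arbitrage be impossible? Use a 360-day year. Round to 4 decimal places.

T = 323/360 years.
NOK accumulates by e^(0.0791×323/360) = 1.0735493.
Growth of 1 HKD over T: e^(0.0420×323/360) = 1.0384024.
So F = 1.7784 × 1.0735493 / 1.0384024 = 1.838594 (NOK/HKD).

1.8386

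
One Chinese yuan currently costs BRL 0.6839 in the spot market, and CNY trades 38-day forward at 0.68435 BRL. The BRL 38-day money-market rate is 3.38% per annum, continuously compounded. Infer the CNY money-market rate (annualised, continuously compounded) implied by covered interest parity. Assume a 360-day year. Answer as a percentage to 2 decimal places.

T = 38/360 years.
By CIP, F/S equals the BRL-to-CNY growth ratio: 0.68435/0.6839 = 1.0006580.
The BRL side grows by e^(0.0338×38/360) = 1.0035741.
So the CNY growth factor = 1.0029142.
r = ln(1.0029142)/(38/360) = 0.027568 → 2.76%.

2.76%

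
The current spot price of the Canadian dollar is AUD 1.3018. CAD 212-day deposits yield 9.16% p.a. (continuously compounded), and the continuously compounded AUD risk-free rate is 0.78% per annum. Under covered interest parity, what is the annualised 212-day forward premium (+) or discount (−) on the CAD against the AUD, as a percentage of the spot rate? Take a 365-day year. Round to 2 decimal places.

-8.18%

T = 212/365 years.
No-arbitrage forward: 1.3018 × 1.0045407 / 1.054644 = 1.2399550 AUD/CAD.
Annualised premium = (F − S)/S × (1/T) = (1.2399550 − 1.3018)/1.3018 ÷ (212/365) = -8.18%.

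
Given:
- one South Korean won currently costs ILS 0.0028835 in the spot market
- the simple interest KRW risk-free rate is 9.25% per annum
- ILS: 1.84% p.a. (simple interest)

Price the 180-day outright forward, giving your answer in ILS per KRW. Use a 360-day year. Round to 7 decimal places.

T = 180/360 years.
ILS accumulates by 1 + 0.0184×180/360 = 1.009200.
KRW accumulates by 1 + 0.0925×180/360 = 1.046250.
So F = 0.0028835 × 1.009200 / 1.046250 = 0.002781389 (ILS/KRW).

0.0027814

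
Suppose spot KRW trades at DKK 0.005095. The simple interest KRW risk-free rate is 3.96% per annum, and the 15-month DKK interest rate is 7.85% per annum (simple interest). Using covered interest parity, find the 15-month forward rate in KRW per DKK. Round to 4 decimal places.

187.5800

T = 15/12 years.
DKK accumulates by 1 + 0.0785×15/12 = 1.098125.
KRW accumulates by 1 + 0.0396×15/12 = 1.049500.
Forward (DKK per KRW) = 0.005095 × 1.098125 / 1.049500 = 0.00533105943.
Quoted the other way: 1/0.00533105943 = 187.5800 KRW per DKK.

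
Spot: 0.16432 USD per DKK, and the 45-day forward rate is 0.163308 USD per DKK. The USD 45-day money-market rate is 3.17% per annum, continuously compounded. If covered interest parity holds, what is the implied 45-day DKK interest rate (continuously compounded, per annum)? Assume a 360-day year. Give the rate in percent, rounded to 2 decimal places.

T = 45/360 years.
F/S = 0.163308/0.16432 = 0.9938413 = (growth of USD) / (growth of DKK).
The USD side grows by e^(0.0317×45/360) = 1.0039704.
Hence g_DKK = 1.0101919.
r = ln(1.0101919)/(45/360) = 0.081123 → 8.11%.

8.11%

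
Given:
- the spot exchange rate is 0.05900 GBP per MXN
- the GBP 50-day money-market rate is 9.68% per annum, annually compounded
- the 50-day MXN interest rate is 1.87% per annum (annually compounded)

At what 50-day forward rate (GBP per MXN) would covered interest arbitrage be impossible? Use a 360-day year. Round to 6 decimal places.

T = 50/360 years.
GBP accumulates by (1 + 0.0968)^(50/360) = 1.0129156.
MXN growth factor: (1 + 0.0187)^(50/360) = 1.0025766.
So F = 0.059 × 1.0129156 / 1.0025766 = 0.05960843 (GBP/MXN).

0.059608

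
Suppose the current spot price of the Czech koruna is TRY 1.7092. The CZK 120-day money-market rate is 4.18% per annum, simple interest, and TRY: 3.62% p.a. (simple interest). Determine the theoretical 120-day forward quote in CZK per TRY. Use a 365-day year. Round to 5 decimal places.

0.58613

T = 120/365 years.
Growth of 1 TRY over T: 1 + 0.0362×120/365 = 1.0119014.
CZK accumulates by 1 + 0.0418×120/365 = 1.0137425.
CIP: F = S · (grow TRY)/(grow CZK) = 1.7092 × 1.0119014/1.0137425 = 1.706096 TRY per CZK.
Quoted the other way: 1/1.706096 = 0.58613 CZK per TRY.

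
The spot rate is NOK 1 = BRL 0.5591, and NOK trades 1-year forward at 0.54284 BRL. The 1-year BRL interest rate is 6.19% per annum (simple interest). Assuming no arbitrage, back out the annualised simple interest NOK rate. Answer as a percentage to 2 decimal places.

9.37%

T = 1 year.
F/S = 0.54284/0.5591 = 0.9709175 = (growth of BRL) / (growth of NOK).
BRL growth factor: 1 + 0.0619×1 = 1.061900.
So the NOK growth factor = 1.0937078.
(1.0937078 − 1)/T = 0.093708, i.e. 9.37%.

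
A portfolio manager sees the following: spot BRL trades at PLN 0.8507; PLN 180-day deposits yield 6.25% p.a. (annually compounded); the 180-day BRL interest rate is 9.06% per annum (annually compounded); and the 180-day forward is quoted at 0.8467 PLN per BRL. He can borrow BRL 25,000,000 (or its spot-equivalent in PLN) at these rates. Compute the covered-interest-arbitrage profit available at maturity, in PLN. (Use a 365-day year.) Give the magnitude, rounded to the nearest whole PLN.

PLN 179,537

T = 180/365 years.
Route A — deposit BRL, sell forward: 25,000,000 × 1.04369779 × 0.8467 = PLN 22,092,472.97.
Route B — convert at spot, deposit PLN: 25,000,000 × 0.8507 × 1.0303484786 = PLN 21,912,936.27.
The quoted forward overvalues BRL, so borrow PLN, buy BRL at spot, deposit the BRL at 9.06%, and sell the proceeds forward at 0.8467.
The gap between the two covered legs is PLN 179,537.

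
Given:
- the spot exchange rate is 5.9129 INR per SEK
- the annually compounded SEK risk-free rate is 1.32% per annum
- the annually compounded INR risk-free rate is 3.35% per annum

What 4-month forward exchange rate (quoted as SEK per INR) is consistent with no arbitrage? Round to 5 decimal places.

0.16801

T = 4/12 years.
Growth of 1 INR over T: (1 + 0.0335)^(4/12) = 1.0110442.
SEK growth factor: (1 + 0.0132)^(4/12) = 1.0043808.
CIP: F = S · (grow INR)/(grow SEK) = 5.9129 × 1.0110442/1.0043808 = 5.952128 INR per SEK.
Quoted the other way: 1/5.952128 = 0.16801 SEK per INR.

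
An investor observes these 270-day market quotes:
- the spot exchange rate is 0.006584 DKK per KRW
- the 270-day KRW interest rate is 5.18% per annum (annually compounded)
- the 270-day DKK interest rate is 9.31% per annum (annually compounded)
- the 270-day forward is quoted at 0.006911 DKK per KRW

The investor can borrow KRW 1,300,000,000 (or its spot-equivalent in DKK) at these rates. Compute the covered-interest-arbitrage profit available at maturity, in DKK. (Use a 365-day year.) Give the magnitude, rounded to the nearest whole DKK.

T = 270/365 years.
Route A — deposit KRW, sell forward: 1,300,000,000 × 1.038064966 × 0.006911 = DKK 9,326,287.07.
Route B — convert at spot, deposit DKK: 1,300,000,000 × 0.006584 × 1.068065114 = DKK 9,141,782.92.
The quoted forward overvalues KRW, so borrow DKK, buy KRW at spot, deposit the KRW at 5.18%, and sell the proceeds forward at 0.006911.
Arbitrage profit = |9,326,287.07 − 9,141,782.92| = DKK 184,504.

DKK 184,504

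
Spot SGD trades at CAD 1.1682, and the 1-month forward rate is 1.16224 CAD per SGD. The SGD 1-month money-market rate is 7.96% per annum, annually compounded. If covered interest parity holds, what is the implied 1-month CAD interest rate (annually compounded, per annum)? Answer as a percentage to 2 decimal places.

1.53%

T = 1/12 years.
By CIP, F/S equals the CAD-to-SGD growth ratio: 1.16224/1.1682 = 0.9948981.
The SGD side grows by (1 + 0.0796)^(1/12) = 1.006403.
That pins the CAD growth at 1.0012684.
Annualise: 1.0012684^(12/1) − 1 = 0.015327 = 1.53%.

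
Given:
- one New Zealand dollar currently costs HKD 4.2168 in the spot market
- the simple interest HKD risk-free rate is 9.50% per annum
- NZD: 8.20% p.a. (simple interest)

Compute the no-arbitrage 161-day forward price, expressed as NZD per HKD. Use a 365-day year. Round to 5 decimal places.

0.23584

T = 161/365 years.
Growth of 1 HKD over T: 1 + 0.0950×161/365 = 1.0419041.
Growth of 1 NZD over T: 1 + 0.0820×161/365 = 1.0361699.
Forward (HKD per NZD) = 4.2168 × 1.0419041 / 1.0361699 = 4.240136.
Invert for NZD per HKD: 1 / 4.240136 = 0.23584.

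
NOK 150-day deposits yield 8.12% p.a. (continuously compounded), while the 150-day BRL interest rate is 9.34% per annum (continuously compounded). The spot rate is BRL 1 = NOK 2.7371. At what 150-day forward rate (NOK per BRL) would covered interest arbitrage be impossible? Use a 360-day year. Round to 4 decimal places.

2.7232

T = 150/360 years.
NOK growth factor: e^(0.0812×150/360) = 1.0344122.
BRL accumulates by e^(0.0934×150/360) = 1.0396838.
So F = 2.7371 × 1.0344122 / 1.0396838 = 2.723222 (NOK/BRL).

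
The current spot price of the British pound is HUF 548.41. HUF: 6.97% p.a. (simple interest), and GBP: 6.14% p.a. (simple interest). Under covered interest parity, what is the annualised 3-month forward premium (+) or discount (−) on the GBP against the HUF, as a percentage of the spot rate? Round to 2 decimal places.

+0.82%

T = 3/12 years.
No-arbitrage forward: 548.41 × 1.017425 / 1.015350 = 549.53075 HUF/GBP.
(F − S)/S ÷ T = (549.53075 − 548.41)/548.41/(3/12) = 0.008175 → 0.82%.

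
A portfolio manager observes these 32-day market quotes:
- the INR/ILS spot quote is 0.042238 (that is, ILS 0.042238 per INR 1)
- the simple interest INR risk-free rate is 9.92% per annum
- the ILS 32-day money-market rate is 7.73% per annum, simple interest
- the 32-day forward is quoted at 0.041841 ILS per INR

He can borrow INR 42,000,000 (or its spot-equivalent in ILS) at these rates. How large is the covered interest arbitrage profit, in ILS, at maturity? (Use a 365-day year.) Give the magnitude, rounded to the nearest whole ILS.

T = 32/365 years.
Route A — deposit INR, sell forward: 42,000,000 × 1.008696986 × 0.041841 = ILS 1,772,605.40.
Route B — convert at spot, deposit ILS: 42,000,000 × 0.042238 × 1.006776986 = ILS 1,786,018.35.
The quoted forward undervalues INR, so borrow INR, convert to ILS at spot, deposit the ILS at 7.73%, and buy INR forward at 0.041841 to cover the loan.
Arbitrage profit = |1,772,605.40 − 1,786,018.35| = ILS 13,413.

ILS 13,413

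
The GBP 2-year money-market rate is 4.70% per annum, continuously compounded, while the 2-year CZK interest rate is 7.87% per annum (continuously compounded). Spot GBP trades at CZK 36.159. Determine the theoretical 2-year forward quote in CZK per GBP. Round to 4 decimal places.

38.5257

T = 2 years.
CZK growth factor: e^(0.0787×2) = 1.17046371.
Growth of 1 GBP over T: e^(0.0470×2) = 1.09855975.
Forward (CZK per GBP) = 36.159 × 1.17046371 / 1.09855975 = 38.525713.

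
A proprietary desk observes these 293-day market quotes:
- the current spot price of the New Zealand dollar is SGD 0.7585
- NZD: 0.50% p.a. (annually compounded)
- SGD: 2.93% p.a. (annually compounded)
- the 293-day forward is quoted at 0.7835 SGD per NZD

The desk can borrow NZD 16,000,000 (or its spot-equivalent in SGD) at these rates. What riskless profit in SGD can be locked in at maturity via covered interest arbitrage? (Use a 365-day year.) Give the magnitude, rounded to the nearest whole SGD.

T = 293/365 years.
Invest the NZD and cover forward: 16,000,000 × 1.0040117232 × 0.7835 = SGD 12,586,290.96.
Convert at spot and invest in SGD: 16,000,000 × 0.7585 × 1.0234530858 = SGD 12,420,626.65.
The quoted forward overvalues NZD, so borrow SGD, buy NZD at spot, deposit the NZD at 0.50%, and sell the proceeds forward at 0.7835.
The gap between the two covered legs is SGD 165,664.

SGD 165,664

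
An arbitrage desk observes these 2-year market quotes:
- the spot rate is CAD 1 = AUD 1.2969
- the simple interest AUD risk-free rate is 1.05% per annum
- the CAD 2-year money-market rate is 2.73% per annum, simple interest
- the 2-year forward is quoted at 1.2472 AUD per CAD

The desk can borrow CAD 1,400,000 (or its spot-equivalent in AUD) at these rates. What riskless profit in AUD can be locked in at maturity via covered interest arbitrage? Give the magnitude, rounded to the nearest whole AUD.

T = 2 years.
Invest the CAD and cover forward: 1,400,000 × 1.054600 × 1.2472 = AUD 1,841,415.97.
Convert at spot and invest in AUD: 1,400,000 × 1.2969 × 1.021000 = AUD 1,853,788.86.
The quoted forward undervalues CAD, so borrow CAD, convert to AUD at spot, deposit the AUD at 1.05%, and buy CAD forward at 1.2472 to cover the loan.
The gap between the two covered legs is AUD 12,373.

AUD 12,373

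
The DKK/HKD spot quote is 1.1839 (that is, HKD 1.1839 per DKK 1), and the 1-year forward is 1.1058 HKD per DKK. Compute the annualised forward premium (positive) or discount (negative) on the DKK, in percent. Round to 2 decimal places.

T = 1 year.
Period premium: (1.1058 − 1.1839)/1.1839 = -0.0659684.
Per annum: -0.0659684 / 1 = -0.065968 = -6.60%.

-6.60%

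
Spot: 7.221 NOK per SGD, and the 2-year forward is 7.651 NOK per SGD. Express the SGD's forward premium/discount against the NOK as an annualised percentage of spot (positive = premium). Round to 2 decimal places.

+2.98%

T = 2 years.
Period premium: (7.651 − 7.221)/7.221 = 0.0595485.
Per annum: 0.0595485 / 2 = 0.029774 = 2.98%.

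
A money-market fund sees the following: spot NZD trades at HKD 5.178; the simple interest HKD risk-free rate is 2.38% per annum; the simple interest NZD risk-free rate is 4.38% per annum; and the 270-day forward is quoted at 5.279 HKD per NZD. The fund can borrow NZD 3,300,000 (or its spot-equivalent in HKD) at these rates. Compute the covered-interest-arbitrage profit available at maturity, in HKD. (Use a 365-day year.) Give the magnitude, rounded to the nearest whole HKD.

T = 270/365 years.
Keep in NZD, deliver into the forward: 3,300,000·1.032400·5.279 = HKD 17,985,130.68.
Swap to HKD now, deposit: 3,300,000·5.178·1.0176054795 = HKD 17,388,231.87.
The quoted forward overvalues NZD, so borrow HKD, buy NZD at spot, deposit the NZD at 4.38%, and sell the proceeds forward at 5.279.
The gap between the two covered legs is HKD 596,899.

HKD 596,899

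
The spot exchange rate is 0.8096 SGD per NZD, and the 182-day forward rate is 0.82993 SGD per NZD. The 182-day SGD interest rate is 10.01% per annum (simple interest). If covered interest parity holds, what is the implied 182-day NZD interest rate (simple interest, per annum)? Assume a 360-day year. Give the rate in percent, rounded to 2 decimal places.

4.92%

T = 182/360 years.
F/S = 0.82993/0.8096 = 1.0251112 = (growth of SGD) / (growth of NZD).
SGD growth factor: 1 + 0.1001×182/360 = 1.0506061.
So the NZD growth factor = 1.0248704.
(1.0248704 − 1)/T = 0.049194, i.e. 4.92%.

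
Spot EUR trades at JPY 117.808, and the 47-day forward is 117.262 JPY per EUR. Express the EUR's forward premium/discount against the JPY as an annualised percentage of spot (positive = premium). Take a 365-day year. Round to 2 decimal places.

T = 47/365 years.
Period premium: (117.262 − 117.808)/117.808 = -0.0046347.
×(1/T) gives -3.60% p.a.

-3.60%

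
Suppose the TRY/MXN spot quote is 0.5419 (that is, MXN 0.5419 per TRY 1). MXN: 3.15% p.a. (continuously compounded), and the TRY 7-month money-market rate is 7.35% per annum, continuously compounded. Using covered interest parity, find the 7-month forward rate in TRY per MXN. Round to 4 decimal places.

1.8911

T = 7/12 years.
Growth of 1 MXN over T: e^(0.0315×7/12) = 1.0185449.
TRY accumulates by e^(0.0735×7/12) = 1.0438074.
Forward (MXN per TRY) = 0.5419 × 1.0185449 / 1.0438074 = 0.5287848.
Quoted the other way: 1/0.5287848 = 1.8911 TRY per MXN.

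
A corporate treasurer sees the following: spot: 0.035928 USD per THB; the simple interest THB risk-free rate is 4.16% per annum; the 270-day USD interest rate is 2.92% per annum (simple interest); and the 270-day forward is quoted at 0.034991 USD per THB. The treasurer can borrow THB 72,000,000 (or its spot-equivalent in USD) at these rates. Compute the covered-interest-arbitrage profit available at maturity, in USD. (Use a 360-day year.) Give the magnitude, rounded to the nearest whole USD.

T = 270/360 years.
Keep in THB, deliver into the forward: 72,000,000·1.031200·0.034991 = USD 2,597,955.78.
Swap to USD now, deposit: 72,000,000·0.035928·1.021900 = USD 2,643,467.27.
The quoted forward undervalues THB, so borrow THB, convert to USD at spot, deposit the USD at 2.92%, and buy THB forward at 0.034991 to cover the loan.
Arbitrage profit = |2,597,955.78 − 2,643,467.27| = USD 45,511.

USD 45,511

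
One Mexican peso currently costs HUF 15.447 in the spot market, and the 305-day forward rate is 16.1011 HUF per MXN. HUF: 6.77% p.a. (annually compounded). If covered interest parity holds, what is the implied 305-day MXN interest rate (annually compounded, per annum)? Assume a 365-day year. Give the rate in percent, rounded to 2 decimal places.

T = 305/365 years.
CIP gives F = S · g_HUF/g_MXN, so g_HUF/g_MXN = 16.1011/15.447 = 1.0423448.
The HUF side grows by (1 + 0.0677)^(305/365) = 1.0562644.
Hence g_MXN = 1.0133541.
Annualise: 1.0133541^(365/305) − 1 = 0.016002 = 1.60%.

1.60%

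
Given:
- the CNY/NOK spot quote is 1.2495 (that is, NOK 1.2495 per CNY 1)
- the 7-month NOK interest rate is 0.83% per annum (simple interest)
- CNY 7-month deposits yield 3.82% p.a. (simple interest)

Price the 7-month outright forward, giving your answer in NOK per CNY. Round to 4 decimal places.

1.2282

T = 7/12 years.
NOK accumulates by 1 + 0.0083×7/12 = 1.0048417.
CNY accumulates by 1 + 0.0382×7/12 = 1.0222833.
CIP: F = S · (grow NOK)/(grow CNY) = 1.2495 × 1.0048417/1.0222833 = 1.228182 NOK per CNY.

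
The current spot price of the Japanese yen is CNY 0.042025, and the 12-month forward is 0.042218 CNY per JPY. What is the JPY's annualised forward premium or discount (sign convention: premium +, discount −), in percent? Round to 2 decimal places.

+0.46%

T = 1 year.
Period premium: (0.042218 − 0.042025)/0.042025 = 0.0045925.
Per annum: 0.0045925 / 1 = 0.004593 = 0.46%.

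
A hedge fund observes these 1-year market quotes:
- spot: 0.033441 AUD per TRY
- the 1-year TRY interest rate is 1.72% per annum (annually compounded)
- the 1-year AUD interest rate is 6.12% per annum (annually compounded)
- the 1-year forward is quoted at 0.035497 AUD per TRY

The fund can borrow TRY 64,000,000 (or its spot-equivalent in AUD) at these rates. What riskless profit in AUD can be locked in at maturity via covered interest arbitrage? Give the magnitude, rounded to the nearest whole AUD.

AUD 39,677

T = 1 year.
Invest the TRY and cover forward: 64,000,000 × 1.017200 × 0.035497 = AUD 2,310,883.10.
Convert at spot and invest in AUD: 64,000,000 × 0.033441 × 1.061200 = AUD 2,271,205.71.
The quoted forward overvalues TRY, so borrow AUD, buy TRY at spot, deposit the TRY at 1.72%, and sell the proceeds forward at 0.035497.
Profit = 2,310,883.10 − 2,271,205.71 = AUD 39,677.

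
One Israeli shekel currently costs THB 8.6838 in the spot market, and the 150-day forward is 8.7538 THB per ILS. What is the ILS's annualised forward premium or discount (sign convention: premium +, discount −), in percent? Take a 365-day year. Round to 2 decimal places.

T = 150/365 years.
Period premium: (8.7538 − 8.6838)/8.6838 = 0.0080610.
Annualise by dividing by T: 0.0080610 / (150/365) = 0.019615 → 1.96%.

+1.96%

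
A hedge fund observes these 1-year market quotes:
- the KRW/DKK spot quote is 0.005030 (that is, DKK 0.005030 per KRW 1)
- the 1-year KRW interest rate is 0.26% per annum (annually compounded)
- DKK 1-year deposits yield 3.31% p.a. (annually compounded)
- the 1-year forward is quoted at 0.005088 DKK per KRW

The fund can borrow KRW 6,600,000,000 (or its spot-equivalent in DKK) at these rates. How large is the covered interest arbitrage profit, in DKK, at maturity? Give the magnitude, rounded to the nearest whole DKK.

DKK 628,744

T = 1 year.
Route A — deposit KRW, sell forward: 6,600,000,000 × 1.002600 × 0.005088 = DKK 33,668,110.08.
Route B — convert at spot, deposit DKK: 6,600,000,000 × 0.005030 × 1.033100 = DKK 34,296,853.80.
The quoted forward undervalues KRW, so borrow KRW, convert to DKK at spot, deposit the DKK at 3.31%, and buy KRW forward at 0.005088 to cover the loan.
Profit = 34,296,853.80 − 33,668,110.08 = DKK 628,744.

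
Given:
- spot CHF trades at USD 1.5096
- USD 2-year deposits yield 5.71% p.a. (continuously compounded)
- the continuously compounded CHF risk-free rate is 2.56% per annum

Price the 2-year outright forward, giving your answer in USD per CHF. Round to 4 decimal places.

T = 2 years.
Growth of 1 USD over T: e^(0.0571×2) = 1.1209763.
Growth of 1 CHF over T: e^(0.0256×2) = 1.0525334.
Forward (USD per CHF) = 1.5096 × 1.1209763 / 1.0525334 = 1.607764.

1.6078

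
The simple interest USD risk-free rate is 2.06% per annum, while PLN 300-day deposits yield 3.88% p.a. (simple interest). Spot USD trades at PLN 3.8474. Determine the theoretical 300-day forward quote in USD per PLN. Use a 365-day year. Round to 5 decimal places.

T = 300/365 years.
Growth of 1 PLN over T: 1 + 0.0388×300/365 = 1.0318904.
USD accumulates by 1 + 0.0206×300/365 = 1.0169315.
CIP: F = S · (grow PLN)/(grow USD) = 3.8474 × 1.0318904/1.0169315 = 3.903995 PLN per USD.
Quoted the other way: 1/3.903995 = 0.25615 USD per PLN.

0.25615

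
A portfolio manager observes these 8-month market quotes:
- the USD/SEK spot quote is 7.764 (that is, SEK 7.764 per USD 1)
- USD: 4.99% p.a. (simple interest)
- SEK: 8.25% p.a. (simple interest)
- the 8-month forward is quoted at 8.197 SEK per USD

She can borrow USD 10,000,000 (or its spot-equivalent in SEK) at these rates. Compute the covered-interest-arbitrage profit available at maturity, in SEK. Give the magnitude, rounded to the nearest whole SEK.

T = 8/12 years.
Keep in USD, deliver into the forward: 10,000,000·1.0332666667·8.197 = SEK 84,696,868.67.
Swap to SEK now, deposit: 10,000,000·7.764·1.055000 = SEK 81,910,200.00.
The quoted forward overvalues USD, so borrow SEK, buy USD at spot, deposit the USD at 4.99%, and sell the proceeds forward at 8.197.
The gap between the two covered legs is SEK 2,786,669.

SEK 2,786,669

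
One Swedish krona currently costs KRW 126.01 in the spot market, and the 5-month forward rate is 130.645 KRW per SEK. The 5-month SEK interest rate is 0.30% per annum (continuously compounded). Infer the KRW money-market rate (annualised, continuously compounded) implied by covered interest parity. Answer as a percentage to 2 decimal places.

T = 5/12 years.
By CIP, F/S equals the KRW-to-SEK growth ratio: 130.645/126.01 = 1.0367828.
The SEK side grows by e^(0.0030×5/12) = 1.0012508.
That pins the KRW growth at 1.0380796.
r = ln(1.0380796)/(5/12) = 0.089694 → 8.97%.

8.97%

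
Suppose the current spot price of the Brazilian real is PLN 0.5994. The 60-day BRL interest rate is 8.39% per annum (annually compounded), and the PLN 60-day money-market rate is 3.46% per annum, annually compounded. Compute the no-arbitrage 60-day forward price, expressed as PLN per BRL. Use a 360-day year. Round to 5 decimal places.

0.59477

T = 60/360 years.
Growth of 1 PLN over T: (1 + 0.0346)^(60/360) = 1.0056852.
BRL accumulates by (1 + 0.0839)^(60/360) = 1.0135182.
So F = 0.5994 × 1.0056852 / 1.0135182 = 0.5947675 (PLN/BRL).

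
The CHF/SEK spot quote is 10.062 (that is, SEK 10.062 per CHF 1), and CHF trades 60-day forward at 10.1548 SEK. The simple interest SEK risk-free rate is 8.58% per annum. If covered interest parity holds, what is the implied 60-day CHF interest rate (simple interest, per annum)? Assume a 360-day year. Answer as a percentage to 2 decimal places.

T = 60/360 years.
F/S = 10.1548/10.062 = 1.0092228 = (growth of SEK) / (growth of CHF).
The SEK side grows by 1 + 0.0858×60/360 = 1.014300.
So the CHF growth factor = 1.0050308.
r = (1.0050308 − 1)/(60/360) = 0.030185 → 3.02%.

3.02%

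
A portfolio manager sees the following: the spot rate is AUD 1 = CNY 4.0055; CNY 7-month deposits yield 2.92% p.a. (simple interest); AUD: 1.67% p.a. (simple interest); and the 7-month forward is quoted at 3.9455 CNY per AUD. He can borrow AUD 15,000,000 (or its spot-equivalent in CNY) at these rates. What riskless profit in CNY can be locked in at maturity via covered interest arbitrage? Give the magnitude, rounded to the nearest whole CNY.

T = 7/12 years.
Route A — deposit AUD, sell forward: 15,000,000 × 1.0097416667 × 3.9455 = CNY 59,759,036.19.
Route B — convert at spot, deposit CNY: 15,000,000 × 4.0055 × 1.0170333333 = CNY 61,105,905.25.
The quoted forward undervalues AUD, so borrow AUD, convert to CNY at spot, deposit the CNY at 2.92%, and buy AUD forward at 3.9455 to cover the loan.
The gap between the two covered legs is CNY 1,346,869.

CNY 1,346,869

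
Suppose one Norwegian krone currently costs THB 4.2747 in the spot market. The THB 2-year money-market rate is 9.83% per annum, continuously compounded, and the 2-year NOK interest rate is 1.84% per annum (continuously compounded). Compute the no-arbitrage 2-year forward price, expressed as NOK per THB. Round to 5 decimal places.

0.19939

T = 2 years.
THB accumulates by e^(0.0983×2) = 1.217257.
NOK growth factor: e^(0.0184×2) = 1.0374855.
Forward (THB per NOK) = 4.2747 × 1.217257 / 1.0374855 = 5.015404.
Invert for NOK per THB: 1 / 5.015404 = 0.19939.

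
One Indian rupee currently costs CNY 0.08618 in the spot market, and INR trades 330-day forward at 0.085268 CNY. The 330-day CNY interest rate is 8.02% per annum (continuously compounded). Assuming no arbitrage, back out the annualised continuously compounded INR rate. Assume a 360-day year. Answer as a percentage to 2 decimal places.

9.18%

T = 330/360 years.
By CIP, F/S equals the CNY-to-INR growth ratio: 0.085268/0.08618 = 0.9894175.
CNY growth factor: e^(0.0802×330/360) = 1.0762865.
That pins the INR growth at 1.0877981.
r = ln(1.0877981)/(330/360) = 0.091806 → 9.18%.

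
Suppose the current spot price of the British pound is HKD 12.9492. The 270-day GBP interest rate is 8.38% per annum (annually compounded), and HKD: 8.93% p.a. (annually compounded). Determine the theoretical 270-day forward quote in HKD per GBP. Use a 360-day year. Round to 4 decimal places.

12.9985

T = 270/360 years.
HKD accumulates by (1 + 0.0893)^(270/360) = 1.06625389.
GBP growth factor: (1 + 0.0838)^(270/360) = 1.06221361.
So F = 12.9492 × 1.06625389 / 1.06221361 = 12.998454 (HKD/GBP).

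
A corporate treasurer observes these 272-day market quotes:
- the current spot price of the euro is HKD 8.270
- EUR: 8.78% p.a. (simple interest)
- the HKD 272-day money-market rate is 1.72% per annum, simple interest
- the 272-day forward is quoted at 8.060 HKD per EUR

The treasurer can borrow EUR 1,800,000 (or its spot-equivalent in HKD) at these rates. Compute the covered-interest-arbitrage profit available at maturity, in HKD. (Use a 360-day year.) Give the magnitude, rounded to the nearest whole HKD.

T = 272/360 years.
Invest the EUR and cover forward: 1,800,000 × 1.0663377778 × 8.060 = HKD 15,470,428.48.
Convert at spot and invest in HKD: 1,800,000 × 8.270 × 1.0129955556 = HKD 15,079,451.84.
The quoted forward overvalues EUR, so borrow HKD, buy EUR at spot, deposit the EUR at 8.78%, and sell the proceeds forward at 8.060.
Profit = 15,470,428.48 − 15,079,451.84 = HKD 390,977.

HKD 390,977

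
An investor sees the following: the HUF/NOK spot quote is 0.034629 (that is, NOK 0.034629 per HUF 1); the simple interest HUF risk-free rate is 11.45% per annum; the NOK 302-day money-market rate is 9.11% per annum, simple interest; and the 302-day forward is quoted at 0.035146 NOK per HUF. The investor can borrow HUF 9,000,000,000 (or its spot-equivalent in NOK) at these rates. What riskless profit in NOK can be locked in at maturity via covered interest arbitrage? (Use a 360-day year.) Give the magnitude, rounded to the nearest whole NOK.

T = 302/360 years.
Invest the HUF and cover forward: 9,000,000,000 × 1.09605277778 × 0.035146 = NOK 346,696,838.35.
Convert at spot and invest in NOK: 9,000,000,000 × 0.034629 × 1.07642277778 = NOK 335,478,999.35.
The quoted forward overvalues HUF, so borrow NOK, buy HUF at spot, deposit the HUF at 11.45%, and sell the proceeds forward at 0.035146.
Profit = 346,696,838.35 − 335,478,999.35 = NOK 11,217,839.

NOK 11,217,839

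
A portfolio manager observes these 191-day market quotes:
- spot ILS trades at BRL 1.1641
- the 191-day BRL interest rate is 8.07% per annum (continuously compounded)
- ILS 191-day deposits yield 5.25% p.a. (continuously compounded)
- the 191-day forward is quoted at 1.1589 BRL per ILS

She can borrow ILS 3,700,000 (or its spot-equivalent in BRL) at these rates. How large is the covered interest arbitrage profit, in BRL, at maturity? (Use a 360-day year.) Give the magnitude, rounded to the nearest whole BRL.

BRL 86,544

T = 191/360 years.
Keep in ILS, deliver into the forward: 3,700,000·1.028245721·1.1589 = BRL 4,409,045.67.
Swap to BRL now, deposit: 3,700,000·1.1641·1.043745654 = BRL 4,495,589.97.
The quoted forward undervalues ILS, so borrow ILS, convert to BRL at spot, deposit the BRL at 8.07%, and buy ILS forward at 1.1589 to cover the loan.
Arbitrage profit = |4,409,045.67 − 4,495,589.97| = BRL 86,544.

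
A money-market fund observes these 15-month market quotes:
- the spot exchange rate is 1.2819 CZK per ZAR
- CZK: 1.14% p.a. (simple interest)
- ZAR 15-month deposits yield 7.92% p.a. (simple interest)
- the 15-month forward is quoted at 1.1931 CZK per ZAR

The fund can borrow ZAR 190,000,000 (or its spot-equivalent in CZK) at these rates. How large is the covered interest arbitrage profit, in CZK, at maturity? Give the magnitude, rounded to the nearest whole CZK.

CZK 2,099,467

T = 15/12 years.
Route A — deposit ZAR, sell forward: 190,000,000 × 1.099000 × 1.1931 = CZK 249,131,211.00.
Route B — convert at spot, deposit CZK: 190,000,000 × 1.2819 × 1.014250 = CZK 247,031,744.25.
The quoted forward overvalues ZAR, so borrow CZK, buy ZAR at spot, deposit the ZAR at 7.92%, and sell the proceeds forward at 1.1931.
Arbitrage profit = |249,131,211.00 − 247,031,744.25| = CZK 2,099,467.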